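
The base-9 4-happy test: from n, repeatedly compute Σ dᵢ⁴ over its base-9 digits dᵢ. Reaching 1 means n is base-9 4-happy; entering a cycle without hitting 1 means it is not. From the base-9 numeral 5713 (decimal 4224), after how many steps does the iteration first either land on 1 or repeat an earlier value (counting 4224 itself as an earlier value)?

12

4224 = (5,7,1,3)_9 → 5⁴ + 7⁴ + 1⁴ + 3⁴ = 3108
3108 = (4,2,3,3)_9 → 4⁴ + 2⁴ + 3⁴ + 3⁴ = 434
434 = (5,3,2)_9 → 5⁴ + 3⁴ + 2⁴ = 722
722 = (8,8,2)_9 → 8⁴ + 8⁴ + 2⁴ = 8208
8208 = (1,2,2,3,0)_9 → 1⁴ + 2⁴ + 2⁴ + 3⁴ + 0⁴ = 114
114 = (1,3,6)_9 → 1⁴ + 3⁴ + 6⁴ = 1378
1378 = (1,8,0,1)_9 → 1⁴ + 8⁴ + 0⁴ + 1⁴ = 4098
4098 = (5,5,5,3)_9 → 5⁴ + 5⁴ + 5⁴ + 3⁴ = 1956
1956 = (2,6,1,3)_9 → 2⁴ + 6⁴ + 1⁴ + 3⁴ = 1394
1394 = (1,8,1,8)_9 → 1⁴ + 8⁴ + 1⁴ + 8⁴ = 8194
8194 = (1,2,2,1,4)_9 → 1⁴ + 2⁴ + 2⁴ + 1⁴ + 4⁴ = 290
290 = (3,5,2)_9 → 3⁴ + 5⁴ + 2⁴ = 722  — 722 repeats.
That took 12 steps.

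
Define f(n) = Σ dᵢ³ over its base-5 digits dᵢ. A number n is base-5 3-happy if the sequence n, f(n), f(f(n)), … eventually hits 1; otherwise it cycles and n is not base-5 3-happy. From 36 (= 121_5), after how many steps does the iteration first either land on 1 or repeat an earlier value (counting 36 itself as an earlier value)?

4

36 = (1,2,1)_5 → 1³ + 2³ + 1³ = 10
10 = (2,0)_5 → 2³ + 0³ = 8
8 = (1,3)_5 → 1³ + 3³ = 28
28 = (1,0,3)_5 → 1³ + 0³ + 3³ = 28  — 28 repeats.
That took 4 steps.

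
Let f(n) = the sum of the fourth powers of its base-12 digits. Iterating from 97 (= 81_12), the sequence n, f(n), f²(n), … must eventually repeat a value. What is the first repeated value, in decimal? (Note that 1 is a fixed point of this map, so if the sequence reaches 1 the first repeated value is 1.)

4097

97 = (8,1)_12 → 8⁴ + 1⁴ = 4097
4097 = (2,4,5,5)_12 → 2⁴ + 4⁴ + 5⁴ + 5⁴ = 1522
1522 = (10,6,10)_12 → 10⁴ + 6⁴ + 10⁴ = 21296
21296 = (1,0,3,10,8)_12 → 1⁴ + 0⁴ + 3⁴ + 10⁴ + 8⁴ = 14178
14178 = (8,2,5,6)_12 → 8⁴ + 2⁴ + 5⁴ + 6⁴ = 6033
6033 = (3,5,10,9)_12 → 3⁴ + 5⁴ + 10⁴ + 9⁴ = 17267
17267 = (9,11,10,11)_12 → 9⁴ + 11⁴ + 10⁴ + 11⁴ = 45843
45843 = (2,2,6,4,3)_12 → 2⁴ + 2⁴ + 6⁴ + 4⁴ + 3⁴ = 1665
1665 = (11,6,9)_12 → 11⁴ + 6⁴ + 9⁴ = 22498
22498 = (1,1,0,2,10)_12 → 1⁴ + 1⁴ + 0⁴ + 2⁴ + 10⁴ = 10018
10018 = (5,9,6,10)_12 → 5⁴ + 9⁴ + 6⁴ + 10⁴ = 18482
18482 = (10,8,4,2)_12 → 10⁴ + 8⁴ + 4⁴ + 2⁴ = 14368
14368 = (8,3,9,4)_12 → 8⁴ + 3⁴ + 9⁴ + 4⁴ = 10994
10994 = (6,4,4,2)_12 → 6⁴ + 4⁴ + 4⁴ + 2⁴ = 1824
1824 = (1,0,8,0)_12 → 1⁴ + 0⁴ + 8⁴ + 0⁴ = 4097  — 4097 already appeared earlier.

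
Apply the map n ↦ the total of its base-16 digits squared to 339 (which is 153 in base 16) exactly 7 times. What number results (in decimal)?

339 = (1,5,3)_16 → 1² + 5² + 3² = 1 + 25 + 9 = 35
35 = (2,3)_16 → 2² + 3² = 4 + 9 = 13
13 = (13)_16 → 13² = 169
169 = (10,9)_16 → 10² + 9² = 100 + 81 = 181
181 = (11,5)_16 → 11² + 5² = 121 + 25 = 146
146 = (9,2)_16 → 9² + 2² = 81 + 4 = 85
85 = (5,5)_16 → 5² + 5² = 25 + 25 = 50

50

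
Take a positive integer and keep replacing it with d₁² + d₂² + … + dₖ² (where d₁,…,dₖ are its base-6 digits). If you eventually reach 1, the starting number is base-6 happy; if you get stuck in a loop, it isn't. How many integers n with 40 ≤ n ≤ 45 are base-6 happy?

40: 40 → 17 → 29 → 41 → 26 → 20 → 13 → 5 → 25 → 17  — not base-6 happy
41: 41 → 26 → 20 → 13 → 5 → 25 → 17 → 29 → 41  — not base-6 happy
42: 42 → 2 → 4 → 16 → 20 → 13 → 5 → 25 → 17 → 29 → 41 → 26 → 20  — not base-6 happy
43: 43 → 3 → 9 → 10 → 17 → 29 → 41 → 26 → 20 → 13 → 5 → 25 → 17  — not base-6 happy
44: 44 → 6 → 1  — base-6 happy
45: 45 → 11 → 26 → 20 → 13 → 5 → 25 → 17 → 29 → 41 → 26  — not base-6 happy
base-6 happy: 44

1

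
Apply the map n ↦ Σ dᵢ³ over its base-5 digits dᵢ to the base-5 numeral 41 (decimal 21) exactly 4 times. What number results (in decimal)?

65

21 = (4,1)_5 → 65
65 = (2,3,0)_5 → 35
35 = (1,2,0)_5 → 9
9 = (1,4)_5 → 65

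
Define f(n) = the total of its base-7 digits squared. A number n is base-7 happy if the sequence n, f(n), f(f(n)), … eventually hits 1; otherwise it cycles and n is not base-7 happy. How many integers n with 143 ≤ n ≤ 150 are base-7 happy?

143: 143 → 49 → 1  — base-7 happy
144: 144 → 56 → 2 → 4 → 16 → 8 → 2  — not base-7 happy
145: 145 → 65 → 9 → 5 → 25 → 25  — not base-7 happy
146: 146 → 76 → 46 → 52 → 10 → 10  — not base-7 happy
147: 147 → 9 → 5 → 25 → 25  — not base-7 happy
148: 148 → 10 → 10  — not base-7 happy
149: 149 → 13 → 37 → 29 → 17 → 13  — not base-7 happy
150: 150 → 18 → 20 → 40 → 50 → 2 → 4 → 16 → 8 → 2  — not base-7 happy
base-7 happy: 143

1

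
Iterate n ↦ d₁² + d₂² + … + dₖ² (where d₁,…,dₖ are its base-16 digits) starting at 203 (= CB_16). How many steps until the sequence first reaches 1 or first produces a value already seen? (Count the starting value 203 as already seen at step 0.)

13

203 = (12,11)_16 → 12² + 11² = 265
265 = (1,0,9)_16 → 1² + 0² + 9² = 82
82 = (5,2)_16 → 5² + 2² = 29
29 = (1,13)_16 → 1² + 13² = 170
170 = (10,10)_16 → 10² + 10² = 200
200 = (12,8)_16 → 12² + 8² = 208
208 = (13,0)_16 → 13² + 0² = 169
169 = (10,9)_16 → 10² + 9² = 181
181 = (11,5)_16 → 11² + 5² = 146
146 = (9,2)_16 → 9² + 2² = 85
85 = (5,5)_16 → 5² + 5² = 50
50 = (3,2)_16 → 3² + 2² = 13
13 = (13)_16 → 13² = 169  — 169 repeats.
That took 13 steps.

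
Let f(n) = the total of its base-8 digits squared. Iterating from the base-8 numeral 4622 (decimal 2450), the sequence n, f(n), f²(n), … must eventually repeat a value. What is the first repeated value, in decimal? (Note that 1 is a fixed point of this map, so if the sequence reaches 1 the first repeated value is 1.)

4

2450 = (4,6,2,2)_8 → 4² + 6² + 2² + 2² = 60
60 = (7,4)_8 → 7² + 4² = 65
65 = (1,0,1)_8 → 1² + 0² + 1² = 2
2 = (2)_8 → 2² = 4
4 = (4)_8 → 4² = 16
16 = (2,0)_8 → 2² + 0² = 4  — 4 already appeared earlier.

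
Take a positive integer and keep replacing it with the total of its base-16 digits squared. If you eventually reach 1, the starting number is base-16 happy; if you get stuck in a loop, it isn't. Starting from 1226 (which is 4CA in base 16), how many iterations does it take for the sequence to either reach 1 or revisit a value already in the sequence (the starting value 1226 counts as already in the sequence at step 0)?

6

1226 = (4,12,10)_16 → 4² + 12² + 10² = 16 + 144 + 100 = 260
260 = (1,0,4)_16 → 1² + 0² + 4² = 1 + 0 + 16 = 17
17 = (1,1)_16 → 1² + 1² = 1 + 1 = 2
2 = (2)_16 → 2² = 4
4 = (4)_16 → 4² = 16
16 = (1,0)_16 → 1² + 0² = 1 + 0 = 1  — reached 1.
That took 6 steps.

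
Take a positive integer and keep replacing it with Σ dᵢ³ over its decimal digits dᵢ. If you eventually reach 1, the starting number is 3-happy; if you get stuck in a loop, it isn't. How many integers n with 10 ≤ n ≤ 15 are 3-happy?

1

10: 10 → 1  (reaches 1)
11: 11 → 2 → 8 → 512 → 134 → 92 → 737 → 713 → 371 → 371  (repeats 371)
12: 12 → 9 → 729 → 1080 → 513 → 153 → 153  (repeats 153)
13: 13 → 28 → 520 → 133 → 55 → 250 → 133  (repeats 133)
14: 14 → 65 → 341 → 92 → 737 → 713 → 371 → 371  (repeats 371)
15: 15 → 126 → 225 → 141 → 66 → 432 → 99 → 1458 → 702 → 351 → 153 → 153  (repeats 153)
3-happy: 10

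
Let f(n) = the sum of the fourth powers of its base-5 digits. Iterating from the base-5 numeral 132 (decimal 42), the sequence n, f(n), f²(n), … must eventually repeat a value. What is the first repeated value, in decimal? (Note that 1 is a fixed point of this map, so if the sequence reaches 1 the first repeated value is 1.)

42 = (1,3,2)_5 → 98
98 = (3,4,3)_5 → 418
418 = (3,1,3,3)_5 → 244
244 = (1,4,3,4)_5 → 594
594 = (4,3,3,4)_5 → 674
674 = (1,0,1,4,4)_5 → 514
514 = (4,0,2,4)_5 → 528
528 = (4,1,0,3)_5 → 338
338 = (2,3,2,3)_5 → 194
194 = (1,2,3,4)_5 → 354
354 = (2,4,0,4)_5 → 528  — 528 already appeared earlier.

528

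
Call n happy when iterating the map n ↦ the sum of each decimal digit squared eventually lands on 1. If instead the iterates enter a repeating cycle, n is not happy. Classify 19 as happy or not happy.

19 → 1² + 9² = 1 + 81 = 82
82 → 8² + 2² = 64 + 4 = 68
68 → 6² + 8² = 36 + 64 = 100
100 → 1² + 0² + 0² = 1 + 0 + 0 = 1  — reached 1.

happy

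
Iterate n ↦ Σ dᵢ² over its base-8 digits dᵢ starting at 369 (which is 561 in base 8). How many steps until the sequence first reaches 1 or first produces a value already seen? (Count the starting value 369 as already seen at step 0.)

369 = (5,6,1)_8 → 5² + 6² + 1² = 25 + 36 + 1 = 62
62 = (7,6)_8 → 7² + 6² = 49 + 36 = 85
85 = (1,2,5)_8 → 1² + 2² + 5² = 1 + 4 + 25 = 30
30 = (3,6)_8 → 3² + 6² = 9 + 36 = 45
45 = (5,5)_8 → 5² + 5² = 25 + 25 = 50
50 = (6,2)_8 → 6² + 2² = 36 + 4 = 40
40 = (5,0)_8 → 5² + 0² = 25 + 0 = 25
25 = (3,1)_8 → 3² + 1² = 9 + 1 = 10
10 = (1,2)_8 → 1² + 2² = 1 + 4 = 5
5 = (5)_8 → 5² = 25  — 25 repeats.
That took 10 steps.

10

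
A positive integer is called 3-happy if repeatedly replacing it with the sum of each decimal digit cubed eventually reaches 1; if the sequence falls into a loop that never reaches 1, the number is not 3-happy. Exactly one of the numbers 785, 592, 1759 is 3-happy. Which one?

785: 785 → 980 → 1241 → 74 → 407 → 407  — repeats 407 (not 3-happy)
592: 592 → 862 → 736 → 586 → 853 → 664 → 496 → 1009 → 730 → 370 → 370  — repeats 370 (not 3-happy)
1759: 1759 → 1198 → 1243 → 100 → 1  — reaches 1 (3-happy)

1759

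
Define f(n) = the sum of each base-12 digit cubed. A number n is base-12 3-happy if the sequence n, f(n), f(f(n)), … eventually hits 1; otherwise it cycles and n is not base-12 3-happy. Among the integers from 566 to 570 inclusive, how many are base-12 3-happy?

4

566: 566 → 1366 → 1854 → 1217 → 762 → 368 → 736 → 190 → 1028 → 856 → 1520 → 1728 → 1  (reaches 1)
567: 567 → 1385 → 1197 → 1268 → 1753 → 10 → 1000 → 1611 → 1366 → 1854 → 1217 → 762 → 368 → 736 → 190 → 1028 → 856 → 1520 → 1728 → 1  (reaches 1)
568: 568 → 1422 → 1945 → 219 → 244 → 577 → 65 → 250 → 1513 → 1217 → 762 → 368 → 736 → 190 → 1028 → 856 → 1520 → 1728 → 1  (reaches 1)
569: 569 → 1483 → 1370 → 953 → 684 → 793 → 342 → 288 → 8 → 512 → 755 → 1464 → 1008 → 343 → 415 → 1351 → 1136 → 1855 → 1344 → 793  (repeats 793)
570: 570 → 1574 → 2339 → 1404 → 1458 → 1217 → 762 → 368 → 736 → 190 → 1028 → 856 → 1520 → 1728 → 1  (reaches 1)
base-12 3-happy: 566, 567, 568, 570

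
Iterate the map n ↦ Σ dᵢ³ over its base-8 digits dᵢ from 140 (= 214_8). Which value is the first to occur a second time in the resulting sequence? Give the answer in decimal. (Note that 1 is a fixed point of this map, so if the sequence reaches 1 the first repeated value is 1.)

140 = (2,1,4)_8 → 2³ + 1³ + 4³ = 73
73 = (1,1,1)_8 → 1³ + 1³ + 1³ = 3
3 = (3)_8 → 3³ = 27
27 = (3,3)_8 → 3³ + 3³ = 54
54 = (6,6)_8 → 6³ + 6³ = 432
432 = (6,6,0)_8 → 6³ + 6³ + 0³ = 432  — 432 already appeared earlier.

432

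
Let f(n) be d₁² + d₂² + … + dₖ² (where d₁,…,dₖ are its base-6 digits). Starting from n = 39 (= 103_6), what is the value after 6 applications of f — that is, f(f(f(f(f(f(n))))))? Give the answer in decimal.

39 = (1,0,3)_6 → 1² + 0² + 3² = 1 + 0 + 9 = 10
10 = (1,4)_6 → 1² + 4² = 1 + 16 = 17
17 = (2,5)_6 → 2² + 5² = 4 + 25 = 29
29 = (4,5)_6 → 4² + 5² = 16 + 25 = 41
41 = (1,0,5)_6 → 1² + 0² + 5² = 1 + 0 + 25 = 26
26 = (4,2)_6 → 4² + 2² = 16 + 4 = 20

20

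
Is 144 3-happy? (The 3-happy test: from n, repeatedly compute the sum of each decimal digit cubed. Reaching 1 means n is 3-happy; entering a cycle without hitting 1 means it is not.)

144 → 1³ + 4³ + 4³ = 1 + 64 + 64 = 129
129 → 1³ + 2³ + 9³ = 1 + 8 + 729 = 738
738 → 7³ + 3³ + 8³ = 343 + 27 + 512 = 882
882 → 8³ + 8³ + 2³ = 512 + 512 + 8 = 1032
1032 → 1³ + 0³ + 3³ + 2³ = 1 + 0 + 27 + 8 = 36
36 → 3³ + 6³ = 27 + 216 = 243
243 → 2³ + 4³ + 3³ = 8 + 64 + 27 = 99
99 → 9³ + 9³ = 729 + 729 = 1458
1458 → 1³ + 4³ + 5³ + 8³ = 1 + 64 + 125 + 512 = 702
702 → 7³ + 0³ + 2³ = 343 + 0 + 8 = 351
351 → 3³ + 5³ + 1³ = 27 + 125 + 1 = 153
153 → 1³ + 5³ + 3³ = 1 + 125 + 27 = 153  — 153 already seen; the sequence cycles without reaching 1.

not 3-happy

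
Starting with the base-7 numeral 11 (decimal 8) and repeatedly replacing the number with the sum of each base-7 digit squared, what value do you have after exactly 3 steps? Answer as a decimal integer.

8 = (1,1)_7 → 2
2 = (2)_7 → 4
4 = (4)_7 → 16

16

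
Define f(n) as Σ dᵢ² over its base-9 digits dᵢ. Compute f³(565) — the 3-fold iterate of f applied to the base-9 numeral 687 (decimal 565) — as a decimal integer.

565 = (6,8,7)_9 → 6² + 8² + 7² = 36 + 64 + 49 = 149
149 = (1,7,5)_9 → 1² + 7² + 5² = 1 + 49 + 25 = 75
75 = (8,3)_9 → 8² + 3² = 64 + 9 = 73

73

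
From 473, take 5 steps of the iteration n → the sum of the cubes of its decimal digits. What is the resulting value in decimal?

473 → 4³ + 7³ + 3³ = 434
434 → 4³ + 3³ + 4³ = 155
155 → 1³ + 5³ + 5³ = 251
251 → 2³ + 5³ + 1³ = 134
134 → 1³ + 3³ + 4³ = 92

92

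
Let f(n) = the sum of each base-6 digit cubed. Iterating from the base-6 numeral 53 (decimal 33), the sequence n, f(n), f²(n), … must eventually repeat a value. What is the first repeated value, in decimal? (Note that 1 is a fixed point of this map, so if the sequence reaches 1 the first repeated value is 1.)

33 = (5,3)_6 → 152
152 = (4,1,2)_6 → 73
73 = (2,0,1)_6 → 9
9 = (1,3)_6 → 28
28 = (4,4)_6 → 128
128 = (3,3,2)_6 → 62
62 = (1,4,2)_6 → 73  — 73 already appeared earlier.

73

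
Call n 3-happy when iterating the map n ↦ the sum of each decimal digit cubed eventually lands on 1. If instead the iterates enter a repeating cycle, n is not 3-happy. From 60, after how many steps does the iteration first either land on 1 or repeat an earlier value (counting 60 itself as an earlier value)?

11

60 → 216
216 → 225
225 → 141
141 → 66
66 → 432
432 → 99
99 → 1458
1458 → 702
702 → 351
351 → 153
153 → 153  — 153 repeats.
That took 11 steps.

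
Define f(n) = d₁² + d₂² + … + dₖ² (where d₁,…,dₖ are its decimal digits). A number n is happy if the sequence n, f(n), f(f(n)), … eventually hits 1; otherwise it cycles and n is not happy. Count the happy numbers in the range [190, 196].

3

190: 190 → 82 → 68 → 100 → 1  — happy
191: 191 → 83 → 73 → 58 → 89 → 145 → 42 → 20 → 4 → 16 → 37 → 58  — not happy
192: 192 → 86 → 100 → 1  — happy
193: 193 → 91 → 82 → 68 → 100 → 1  — happy
194: 194 → 98 → 145 → 42 → 20 → 4 → 16 → 37 → 58 → 89 → 145  — not happy
195: 195 → 107 → 50 → 25 → 29 → 85 → 89 → 145 → 42 → 20 → 4 → 16 → 37 → 58 → 89  — not happy
196: 196 → 118 → 66 → 72 → 53 → 34 → 25 → 29 → 85 → 89 → 145 → 42 → 20 → 4 → 16 → 37 → 58 → 89  — not happy
happy: 190, 192, 193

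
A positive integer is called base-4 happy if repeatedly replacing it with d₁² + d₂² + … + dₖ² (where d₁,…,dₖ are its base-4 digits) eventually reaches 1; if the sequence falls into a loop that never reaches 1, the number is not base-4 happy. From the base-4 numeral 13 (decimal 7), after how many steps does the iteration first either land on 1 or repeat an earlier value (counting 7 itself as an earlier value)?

4

7 = (1,3)_4 → 1² + 3² = 1 + 9 = 10
10 = (2,2)_4 → 2² + 2² = 4 + 4 = 8
8 = (2,0)_4 → 2² + 0² = 4 + 0 = 4
4 = (1,0)_4 → 1² + 0² = 1 + 0 = 1  — reached 1.
That took 4 steps.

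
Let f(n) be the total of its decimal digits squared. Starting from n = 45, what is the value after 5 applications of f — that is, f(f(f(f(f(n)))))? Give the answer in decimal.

29

45 → 41
41 → 17
17 → 50
50 → 25
25 → 29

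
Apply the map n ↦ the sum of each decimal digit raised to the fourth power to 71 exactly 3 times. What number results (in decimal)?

8208

71 → 7⁴ + 1⁴ = 2402
2402 → 2⁴ + 4⁴ + 0⁴ + 2⁴ = 288
288 → 2⁴ + 8⁴ + 8⁴ = 8208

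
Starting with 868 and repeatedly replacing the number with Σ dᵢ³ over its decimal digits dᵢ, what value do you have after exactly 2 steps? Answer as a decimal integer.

73

868 → 8³ + 6³ + 8³ = 1240
1240 → 1³ + 2³ + 4³ + 0³ = 73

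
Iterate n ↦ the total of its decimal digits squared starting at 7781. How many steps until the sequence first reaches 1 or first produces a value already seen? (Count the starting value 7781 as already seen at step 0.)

14

7781 → 7² + 7² + 8² + 1² = 49 + 49 + 64 + 1 = 163
163 → 1² + 6² + 3² = 1 + 36 + 9 = 46
46 → 4² + 6² = 16 + 36 = 52
52 → 5² + 2² = 25 + 4 = 29
29 → 2² + 9² = 4 + 81 = 85
85 → 8² + 5² = 64 + 25 = 89
89 → 8² + 9² = 64 + 81 = 145
145 → 1² + 4² + 5² = 1 + 16 + 25 = 42
42 → 4² + 2² = 16 + 4 = 20
20 → 2² + 0² = 4 + 0 = 4
4 → 4² = 16
16 → 1² + 6² = 1 + 36 = 37
37 → 3² + 7² = 9 + 49 = 58
58 → 5² + 8² = 25 + 64 = 89  — 89 repeats.
That took 14 steps.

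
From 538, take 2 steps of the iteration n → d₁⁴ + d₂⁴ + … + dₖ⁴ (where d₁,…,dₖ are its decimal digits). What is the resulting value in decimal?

4368

538 → 5⁴ + 3⁴ + 8⁴ = 625 + 81 + 4096 = 4802
4802 → 4⁴ + 8⁴ + 0⁴ + 2⁴ = 256 + 4096 + 0 + 16 = 4368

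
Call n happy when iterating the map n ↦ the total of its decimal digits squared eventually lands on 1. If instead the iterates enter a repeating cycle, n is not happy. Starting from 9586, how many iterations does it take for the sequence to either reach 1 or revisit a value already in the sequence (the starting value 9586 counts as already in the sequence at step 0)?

11

9586 → 9² + 5² + 8² + 6² = 206
206 → 2² + 0² + 6² = 40
40 → 4² + 0² = 16
16 → 1² + 6² = 37
37 → 3² + 7² = 58
58 → 5² + 8² = 89
89 → 8² + 9² = 145
145 → 1² + 4² + 5² = 42
42 → 4² + 2² = 20
20 → 2² + 0² = 4
4 → 4² = 16  — 16 repeats.
That took 11 steps.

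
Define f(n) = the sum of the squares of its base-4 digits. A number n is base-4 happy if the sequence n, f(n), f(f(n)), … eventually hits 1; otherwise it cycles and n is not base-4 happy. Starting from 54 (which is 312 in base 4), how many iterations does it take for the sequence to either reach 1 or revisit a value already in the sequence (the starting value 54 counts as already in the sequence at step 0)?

54 = (3,1,2)_4 → 3² + 1² + 2² = 14
14 = (3,2)_4 → 3² + 2² = 13
13 = (3,1)_4 → 3² + 1² = 10
10 = (2,2)_4 → 2² + 2² = 8
8 = (2,0)_4 → 2² + 0² = 4
4 = (1,0)_4 → 1² + 0² = 1  — reached 1.
That took 6 steps.

6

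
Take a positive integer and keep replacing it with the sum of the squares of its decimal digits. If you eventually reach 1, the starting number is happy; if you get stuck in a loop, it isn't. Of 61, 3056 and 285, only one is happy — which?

61: 61 → 37 → 58 → 89 → 145 → 42 → 20 → 4 → 16 → 37  — repeats 37 (not happy)
3056: 3056 → 70 → 49 → 97 → 130 → 10 → 1  — reaches 1 (happy)
285: 285 → 93 → 90 → 81 → 65 → 61 → 37 → 58 → 89 → 145 → 42 → 20 → 4 → 16 → 37  — repeats 37 (not happy)

3056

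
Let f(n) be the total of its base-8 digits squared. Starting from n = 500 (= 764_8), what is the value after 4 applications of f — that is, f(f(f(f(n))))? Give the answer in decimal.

500 = (7,6,4)_8 → 7² + 6² + 4² = 101
101 = (1,4,5)_8 → 1² + 4² + 5² = 42
42 = (5,2)_8 → 5² + 2² = 29
29 = (3,5)_8 → 3² + 5² = 34

34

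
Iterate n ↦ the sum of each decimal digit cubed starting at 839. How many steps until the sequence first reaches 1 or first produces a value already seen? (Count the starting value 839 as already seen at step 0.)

839 → 8³ + 3³ + 9³ = 512 + 27 + 729 = 1268
1268 → 1³ + 2³ + 6³ + 8³ = 1 + 8 + 216 + 512 = 737
737 → 7³ + 3³ + 7³ = 343 + 27 + 343 = 713
713 → 7³ + 1³ + 3³ = 343 + 1 + 27 = 371
371 → 3³ + 7³ + 1³ = 27 + 343 + 1 = 371  — 371 repeats.
That took 5 steps.

5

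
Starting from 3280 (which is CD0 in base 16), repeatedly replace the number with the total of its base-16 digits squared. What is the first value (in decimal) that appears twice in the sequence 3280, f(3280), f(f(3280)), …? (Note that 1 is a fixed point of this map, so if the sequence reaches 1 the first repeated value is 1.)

3280 = (12,13,0)_16 → 12² + 13² + 0² = 144 + 169 + 0 = 313
313 = (1,3,9)_16 → 1² + 3² + 9² = 1 + 9 + 81 = 91
91 = (5,11)_16 → 5² + 11² = 25 + 121 = 146
146 = (9,2)_16 → 9² + 2² = 81 + 4 = 85
85 = (5,5)_16 → 5² + 5² = 25 + 25 = 50
50 = (3,2)_16 → 3² + 2² = 9 + 4 = 13
13 = (13)_16 → 13² = 169
169 = (10,9)_16 → 10² + 9² = 100 + 81 = 181
181 = (11,5)_16 → 11² + 5² = 121 + 25 = 146  — 146 already appeared earlier.

146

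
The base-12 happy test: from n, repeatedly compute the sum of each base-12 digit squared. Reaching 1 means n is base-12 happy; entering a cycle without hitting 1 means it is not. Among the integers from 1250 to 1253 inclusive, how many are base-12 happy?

1250: 1250 → 132 → 121 → 101 → 89 → 74 → 40 → 25 → 5 → 25  — not base-12 happy
1251: 1251 → 137 → 146 → 5 → 25 → 5  — not base-12 happy
1252: 1252 → 144 → 1  — base-12 happy
1253: 1253 → 153 → 82 → 136 → 137 → 146 → 5 → 25 → 5  — not base-12 happy
base-12 happy: 1252

1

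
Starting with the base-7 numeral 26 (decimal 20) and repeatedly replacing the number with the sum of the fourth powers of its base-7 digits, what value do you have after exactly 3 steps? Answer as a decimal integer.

20 = (2,6)_7 → 2⁴ + 6⁴ = 16 + 1296 = 1312
1312 = (3,5,5,3)_7 → 3⁴ + 5⁴ + 5⁴ + 3⁴ = 81 + 625 + 625 + 81 = 1412
1412 = (4,0,5,5)_7 → 4⁴ + 0⁴ + 5⁴ + 5⁴ = 256 + 0 + 625 + 625 = 1506

1506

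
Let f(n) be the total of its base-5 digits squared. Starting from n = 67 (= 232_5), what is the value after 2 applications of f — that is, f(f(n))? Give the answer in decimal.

13

67 = (2,3,2)_5 → 2² + 3² + 2² = 4 + 9 + 4 = 17
17 = (3,2)_5 → 3² + 2² = 9 + 4 = 13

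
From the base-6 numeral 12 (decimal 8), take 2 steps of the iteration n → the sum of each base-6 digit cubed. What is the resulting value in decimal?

8 = (1,2)_6 → 1³ + 2³ = 1 + 8 = 9
9 = (1,3)_6 → 1³ + 3³ = 1 + 27 = 28

28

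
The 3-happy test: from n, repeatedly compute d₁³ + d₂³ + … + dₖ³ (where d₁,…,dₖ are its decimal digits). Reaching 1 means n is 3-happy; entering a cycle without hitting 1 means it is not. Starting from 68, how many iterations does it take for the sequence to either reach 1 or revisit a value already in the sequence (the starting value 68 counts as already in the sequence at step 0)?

12

68 → 6³ + 8³ = 728
728 → 7³ + 2³ + 8³ = 863
863 → 8³ + 6³ + 3³ = 755
755 → 7³ + 5³ + 5³ = 593
593 → 5³ + 9³ + 3³ = 881
881 → 8³ + 8³ + 1³ = 1025
1025 → 1³ + 0³ + 2³ + 5³ = 134
134 → 1³ + 3³ + 4³ = 92
92 → 9³ + 2³ = 737
737 → 7³ + 3³ + 7³ = 713
713 → 7³ + 1³ + 3³ = 371
371 → 3³ + 7³ + 1³ = 371  — 371 repeats.
That took 12 steps.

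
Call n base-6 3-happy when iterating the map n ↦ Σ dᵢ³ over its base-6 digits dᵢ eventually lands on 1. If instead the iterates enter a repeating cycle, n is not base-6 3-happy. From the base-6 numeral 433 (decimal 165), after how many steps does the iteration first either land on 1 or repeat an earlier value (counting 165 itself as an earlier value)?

8

165 = (4,3,3)_6 → 118
118 = (3,1,4)_6 → 92
92 = (2,3,2)_6 → 43
43 = (1,1,1)_6 → 3
3 = (3)_6 → 27
27 = (4,3)_6 → 91
91 = (2,3,1)_6 → 36
36 = (1,0,0)_6 → 1  — reached 1.
That took 8 steps.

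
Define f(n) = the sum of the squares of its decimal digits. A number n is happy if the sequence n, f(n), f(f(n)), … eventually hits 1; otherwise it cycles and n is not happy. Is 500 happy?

500 → 5² + 0² + 0² = 25 + 0 + 0 = 25
25 → 2² + 5² = 4 + 25 = 29
29 → 2² + 9² = 4 + 81 = 85
85 → 8² + 5² = 64 + 25 = 89
89 → 8² + 9² = 64 + 81 = 145
145 → 1² + 4² + 5² = 1 + 16 + 25 = 42
42 → 4² + 2² = 16 + 4 = 20
20 → 2² + 0² = 4 + 0 = 4
4 → 4² = 16
16 → 1² + 6² = 1 + 36 = 37
37 → 3² + 7² = 9 + 49 = 58
58 → 5² + 8² = 25 + 64 = 89  — 89 already seen; the sequence cycles without reaching 1.

not happy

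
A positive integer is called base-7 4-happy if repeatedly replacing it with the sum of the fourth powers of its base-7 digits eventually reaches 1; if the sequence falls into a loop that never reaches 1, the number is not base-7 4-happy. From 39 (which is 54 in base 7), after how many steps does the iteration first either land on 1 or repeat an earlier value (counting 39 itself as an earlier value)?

15

39 = (5,4)_7 → 5⁴ + 4⁴ = 625 + 256 = 881
881 = (2,3,6,6)_7 → 2⁴ + 3⁴ + 6⁴ + 6⁴ = 16 + 81 + 1296 + 1296 = 2689
2689 = (1,0,5,6,1)_7 → 1⁴ + 0⁴ + 5⁴ + 6⁴ + 1⁴ = 1 + 0 + 625 + 1296 + 1 = 1923
1923 = (5,4,1,5)_7 → 5⁴ + 4⁴ + 1⁴ + 5⁴ = 625 + 256 + 1 + 625 = 1507
1507 = (4,2,5,2)_7 → 4⁴ + 2⁴ + 5⁴ + 2⁴ = 256 + 16 + 625 + 16 = 913
913 = (2,4,4,3)_7 → 2⁴ + 4⁴ + 4⁴ + 3⁴ = 16 + 256 + 256 + 81 = 609
609 = (1,5,3,0)_7 → 1⁴ + 5⁴ + 3⁴ + 0⁴ = 1 + 625 + 81 + 0 = 707
707 = (2,0,3,0)_7 → 2⁴ + 0⁴ + 3⁴ + 0⁴ = 16 + 0 + 81 + 0 = 97
97 = (1,6,6)_7 → 1⁴ + 6⁴ + 6⁴ = 1 + 1296 + 1296 = 2593
2593 = (1,0,3,6,3)_7 → 1⁴ + 0⁴ + 3⁴ + 6⁴ + 3⁴ = 1 + 0 + 81 + 1296 + 81 = 1459
1459 = (4,1,5,3)_7 → 4⁴ + 1⁴ + 5⁴ + 3⁴ = 256 + 1 + 625 + 81 = 963
963 = (2,5,4,4)_7 → 2⁴ + 5⁴ + 4⁴ + 4⁴ = 16 + 625 + 256 + 256 = 1153
1153 = (3,2,3,5)_7 → 3⁴ + 2⁴ + 3⁴ + 5⁴ = 81 + 16 + 81 + 625 = 803
803 = (2,2,2,5)_7 → 2⁴ + 2⁴ + 2⁴ + 5⁴ = 16 + 16 + 16 + 625 = 673
673 = (1,6,5,1)_7 → 1⁴ + 6⁴ + 5⁴ + 1⁴ = 1 + 1296 + 625 + 1 = 1923  — 1923 repeats.
That took 15 steps.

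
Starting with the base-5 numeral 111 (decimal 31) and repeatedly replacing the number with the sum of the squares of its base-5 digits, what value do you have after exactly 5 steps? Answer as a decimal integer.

13

31 = (1,1,1)_5 → 1² + 1² + 1² = 1 + 1 + 1 = 3
3 = (3)_5 → 3² = 9
9 = (1,4)_5 → 1² + 4² = 1 + 16 = 17
17 = (3,2)_5 → 3² + 2² = 9 + 4 = 13
13 = (2,3)_5 → 2² + 3² = 4 + 9 = 13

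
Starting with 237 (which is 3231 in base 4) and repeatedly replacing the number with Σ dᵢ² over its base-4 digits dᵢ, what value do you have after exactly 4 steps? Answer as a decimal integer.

10

237 = (3,2,3,1)_4 → 3² + 2² + 3² + 1² = 23
23 = (1,1,3)_4 → 1² + 1² + 3² = 11
11 = (2,3)_4 → 2² + 3² = 13
13 = (3,1)_4 → 3² + 1² = 10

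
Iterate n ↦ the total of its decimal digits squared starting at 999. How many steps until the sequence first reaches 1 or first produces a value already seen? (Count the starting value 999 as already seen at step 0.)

999 → 9² + 9² + 9² = 243
243 → 2² + 4² + 3² = 29
29 → 2² + 9² = 85
85 → 8² + 5² = 89
89 → 8² + 9² = 145
145 → 1² + 4² + 5² = 42
42 → 4² + 2² = 20
20 → 2² + 0² = 4
4 → 4² = 16
16 → 1² + 6² = 37
37 → 3² + 7² = 58
58 → 5² + 8² = 89  — 89 repeats.
That took 12 steps.

12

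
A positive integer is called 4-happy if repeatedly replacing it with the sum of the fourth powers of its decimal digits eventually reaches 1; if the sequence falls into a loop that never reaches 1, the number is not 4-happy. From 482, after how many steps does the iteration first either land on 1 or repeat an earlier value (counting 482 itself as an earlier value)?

12

482 → 4⁴ + 8⁴ + 2⁴ = 4368
4368 → 4⁴ + 3⁴ + 6⁴ + 8⁴ = 5729
5729 → 5⁴ + 7⁴ + 2⁴ + 9⁴ = 9603
9603 → 9⁴ + 6⁴ + 0⁴ + 3⁴ = 7938
7938 → 7⁴ + 9⁴ + 3⁴ + 8⁴ = 13139
13139 → 1⁴ + 3⁴ + 1⁴ + 3⁴ + 9⁴ = 6725
6725 → 6⁴ + 7⁴ + 2⁴ + 5⁴ = 4338
4338 → 4⁴ + 3⁴ + 3⁴ + 8⁴ = 4514
4514 → 4⁴ + 5⁴ + 1⁴ + 4⁴ = 1138
1138 → 1⁴ + 1⁴ + 3⁴ + 8⁴ = 4179
4179 → 4⁴ + 1⁴ + 7⁴ + 9⁴ = 9219
9219 → 9⁴ + 2⁴ + 1⁴ + 9⁴ = 13139  — 13139 repeats.
That took 12 steps.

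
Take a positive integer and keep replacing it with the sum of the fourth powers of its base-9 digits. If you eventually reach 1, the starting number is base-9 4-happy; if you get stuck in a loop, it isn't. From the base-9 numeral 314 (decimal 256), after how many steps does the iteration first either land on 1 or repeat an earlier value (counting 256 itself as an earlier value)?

12

256 = (3,1,4)_9 → 3⁴ + 1⁴ + 4⁴ = 338
338 = (4,1,5)_9 → 4⁴ + 1⁴ + 5⁴ = 882
882 = (1,1,8,0)_9 → 1⁴ + 1⁴ + 8⁴ + 0⁴ = 4098
4098 = (5,5,5,3)_9 → 5⁴ + 5⁴ + 5⁴ + 3⁴ = 1956
1956 = (2,6,1,3)_9 → 2⁴ + 6⁴ + 1⁴ + 3⁴ = 1394
1394 = (1,8,1,8)_9 → 1⁴ + 8⁴ + 1⁴ + 8⁴ = 8194
8194 = (1,2,2,1,4)_9 → 1⁴ + 2⁴ + 2⁴ + 1⁴ + 4⁴ = 290
290 = (3,5,2)_9 → 3⁴ + 5⁴ + 2⁴ = 722
722 = (8,8,2)_9 → 8⁴ + 8⁴ + 2⁴ = 8208
8208 = (1,2,2,3,0)_9 → 1⁴ + 2⁴ + 2⁴ + 3⁴ + 0⁴ = 114
114 = (1,3,6)_9 → 1⁴ + 3⁴ + 6⁴ = 1378
1378 = (1,8,0,1)_9 → 1⁴ + 8⁴ + 0⁴ + 1⁴ = 4098  — 4098 repeats.
That took 12 steps.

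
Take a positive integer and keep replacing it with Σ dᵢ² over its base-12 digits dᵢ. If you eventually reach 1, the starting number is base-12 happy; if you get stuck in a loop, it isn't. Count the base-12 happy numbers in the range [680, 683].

680: 680 → 144 → 1  — base-12 happy
681: 681 → 161 → 27 → 13 → 2 → 4 → 16 → 17 → 26 → 8 → 64 → 41 → 34 → 104 → 128 → 164 → 66 → 61 → 26  — not base-12 happy
682: 682 → 180 → 10 → 100 → 80 → 100  — not base-12 happy
683: 683 → 201 → 98 → 68 → 89 → 74 → 40 → 25 → 5 → 25  — not base-12 happy
base-12 happy: 680

1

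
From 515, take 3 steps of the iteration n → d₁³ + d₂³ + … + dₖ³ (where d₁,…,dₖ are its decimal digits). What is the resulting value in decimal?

92

515 → 5³ + 1³ + 5³ = 251
251 → 2³ + 5³ + 1³ = 134
134 → 1³ + 3³ + 4³ = 92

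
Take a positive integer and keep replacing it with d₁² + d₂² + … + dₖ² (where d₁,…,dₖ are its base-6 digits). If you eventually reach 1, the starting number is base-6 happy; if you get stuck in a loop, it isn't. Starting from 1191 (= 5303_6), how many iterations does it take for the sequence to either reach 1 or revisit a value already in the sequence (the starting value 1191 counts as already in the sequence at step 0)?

1191 = (5,3,0,3)_6 → 5² + 3² + 0² + 3² = 25 + 9 + 0 + 9 = 43
43 = (1,1,1)_6 → 1² + 1² + 1² = 1 + 1 + 1 = 3
3 = (3)_6 → 3² = 9
9 = (1,3)_6 → 1² + 3² = 1 + 9 = 10
10 = (1,4)_6 → 1² + 4² = 1 + 16 = 17
17 = (2,5)_6 → 2² + 5² = 4 + 25 = 29
29 = (4,5)_6 → 4² + 5² = 16 + 25 = 41
41 = (1,0,5)_6 → 1² + 0² + 5² = 1 + 0 + 25 = 26
26 = (4,2)_6 → 4² + 2² = 16 + 4 = 20
20 = (3,2)_6 → 3² + 2² = 9 + 4 = 13
13 = (2,1)_6 → 2² + 1² = 4 + 1 = 5
5 = (5)_6 → 5² = 25
25 = (4,1)_6 → 4² + 1² = 16 + 1 = 17  — 17 repeats.
That took 13 steps.

13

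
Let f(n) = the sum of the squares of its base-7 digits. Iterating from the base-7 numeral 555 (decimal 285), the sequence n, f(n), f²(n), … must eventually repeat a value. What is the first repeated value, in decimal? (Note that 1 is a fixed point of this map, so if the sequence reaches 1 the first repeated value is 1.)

25

285 = (5,5,5)_7 → 75
75 = (1,3,5)_7 → 35
35 = (5,0)_7 → 25
25 = (3,4)_7 → 25  — 25 already appeared earlier.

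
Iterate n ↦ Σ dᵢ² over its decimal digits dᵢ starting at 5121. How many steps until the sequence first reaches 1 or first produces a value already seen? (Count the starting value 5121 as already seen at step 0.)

3

5121 → 5² + 1² + 2² + 1² = 25 + 1 + 4 + 1 = 31
31 → 3² + 1² = 9 + 1 = 10
10 → 1² + 0² = 1 + 0 = 1  — reached 1.
That took 3 steps.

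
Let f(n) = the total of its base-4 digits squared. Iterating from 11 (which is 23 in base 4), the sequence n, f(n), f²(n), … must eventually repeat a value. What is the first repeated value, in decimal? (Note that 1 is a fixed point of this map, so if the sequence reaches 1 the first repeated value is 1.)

11 = (2,3)_4 → 2² + 3² = 4 + 9 = 13
13 = (3,1)_4 → 3² + 1² = 9 + 1 = 10
10 = (2,2)_4 → 2² + 2² = 4 + 4 = 8
8 = (2,0)_4 → 2² + 0² = 4 + 0 = 4
4 = (1,0)_4 → 1² + 0² = 1 + 0 = 1  — reached the fixed point 1.
1 → 1, so 1 is the first repeated value.

1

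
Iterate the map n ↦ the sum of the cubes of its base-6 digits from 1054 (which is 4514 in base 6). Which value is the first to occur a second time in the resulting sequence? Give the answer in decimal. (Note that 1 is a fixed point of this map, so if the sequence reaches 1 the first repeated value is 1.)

1054 = (4,5,1,4)_6 → 4³ + 5³ + 1³ + 4³ = 64 + 125 + 1 + 64 = 254
254 = (1,1,0,2)_6 → 1³ + 1³ + 0³ + 2³ = 1 + 1 + 0 + 8 = 10
10 = (1,4)_6 → 1³ + 4³ = 1 + 64 = 65
65 = (1,4,5)_6 → 1³ + 4³ + 5³ = 1 + 64 + 125 = 190
190 = (5,1,4)_6 → 5³ + 1³ + 4³ = 125 + 1 + 64 = 190  — 190 already appeared earlier.

190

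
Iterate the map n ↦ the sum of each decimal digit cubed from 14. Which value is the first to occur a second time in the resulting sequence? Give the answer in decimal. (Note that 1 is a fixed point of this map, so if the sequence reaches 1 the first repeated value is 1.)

14 → 65
65 → 341
341 → 92
92 → 737
737 → 713
713 → 371
371 → 371  — 371 already appeared earlier.

371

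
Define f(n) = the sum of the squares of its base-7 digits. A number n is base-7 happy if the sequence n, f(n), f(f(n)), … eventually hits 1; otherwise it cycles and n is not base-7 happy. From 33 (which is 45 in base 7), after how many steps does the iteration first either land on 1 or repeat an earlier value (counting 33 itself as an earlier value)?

33 = (4,5)_7 → 41
41 = (5,6)_7 → 61
61 = (1,1,5)_7 → 27
27 = (3,6)_7 → 45
45 = (6,3)_7 → 45  — 45 repeats.
That took 5 steps.

5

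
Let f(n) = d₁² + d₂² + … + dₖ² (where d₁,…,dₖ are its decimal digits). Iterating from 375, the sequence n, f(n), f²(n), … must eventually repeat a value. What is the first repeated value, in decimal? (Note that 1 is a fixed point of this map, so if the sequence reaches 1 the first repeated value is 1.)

58

375 → 3² + 7² + 5² = 9 + 49 + 25 = 83
83 → 8² + 3² = 64 + 9 = 73
73 → 7² + 3² = 49 + 9 = 58
58 → 5² + 8² = 25 + 64 = 89
89 → 8² + 9² = 64 + 81 = 145
145 → 1² + 4² + 5² = 1 + 16 + 25 = 42
42 → 4² + 2² = 16 + 4 = 20
20 → 2² + 0² = 4 + 0 = 4
4 → 4² = 16
16 → 1² + 6² = 1 + 36 = 37
37 → 3² + 7² = 9 + 49 = 58  — 58 already appeared earlier.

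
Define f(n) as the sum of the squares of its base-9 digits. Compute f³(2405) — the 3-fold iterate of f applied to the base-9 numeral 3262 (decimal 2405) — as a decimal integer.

2405 = (3,2,6,2)_9 → 53
53 = (5,8)_9 → 89
89 = (1,0,8)_9 → 65

65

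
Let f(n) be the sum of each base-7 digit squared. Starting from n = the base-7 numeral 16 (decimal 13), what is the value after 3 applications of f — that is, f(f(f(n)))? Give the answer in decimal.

13 = (1,6)_7 → 37
37 = (5,2)_7 → 29
29 = (4,1)_7 → 17

17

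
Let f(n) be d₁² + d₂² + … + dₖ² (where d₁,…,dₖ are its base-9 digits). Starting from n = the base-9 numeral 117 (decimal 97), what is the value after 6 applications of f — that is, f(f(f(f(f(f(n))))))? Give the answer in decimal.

53

97 = (1,1,7)_9 → 1² + 1² + 7² = 51
51 = (5,6)_9 → 5² + 6² = 61
61 = (6,7)_9 → 6² + 7² = 85
85 = (1,0,4)_9 → 1² + 0² + 4² = 17
17 = (1,8)_9 → 1² + 8² = 65
65 = (7,2)_9 → 7² + 2² = 53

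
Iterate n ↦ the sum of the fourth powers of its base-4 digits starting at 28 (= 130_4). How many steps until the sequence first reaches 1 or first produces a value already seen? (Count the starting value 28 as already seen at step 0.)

6

28 = (1,3,0)_4 → 82
82 = (1,1,0,2)_4 → 18
18 = (1,0,2)_4 → 17
17 = (1,0,1)_4 → 2
2 = (2)_4 → 16
16 = (1,0,0)_4 → 1  — reached 1.
That took 6 steps.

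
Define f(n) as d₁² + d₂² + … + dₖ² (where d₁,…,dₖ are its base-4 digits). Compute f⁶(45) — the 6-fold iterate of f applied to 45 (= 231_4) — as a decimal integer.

45 = (2,3,1)_4 → 14
14 = (3,2)_4 → 13
13 = (3,1)_4 → 10
10 = (2,2)_4 → 8
8 = (2,0)_4 → 4
4 = (1,0)_4 → 1

1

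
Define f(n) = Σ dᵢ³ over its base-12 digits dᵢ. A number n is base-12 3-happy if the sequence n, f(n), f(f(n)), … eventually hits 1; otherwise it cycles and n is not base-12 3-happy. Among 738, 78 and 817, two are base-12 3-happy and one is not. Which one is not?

738: 738 → 342 → 288 → 8 → 512 → 755 → 1464 → 1008 → 343 → 415 → 1351 → 1136 → 1855 → 1344 → 793 → 342  — repeats 342 (not base-12 3-happy)
78: 78 → 432 → 27 → 35 → 1339 → 1099 → 1029 → 1073 → 593 → 190 → 1028 → 856 → 1520 → 1728 → 1  — reaches 1 (base-12 3-happy)
817: 817 → 638 → 197 → 190 → 1028 → 856 → 1520 → 1728 → 1  — reaches 1 (base-12 3-happy)

738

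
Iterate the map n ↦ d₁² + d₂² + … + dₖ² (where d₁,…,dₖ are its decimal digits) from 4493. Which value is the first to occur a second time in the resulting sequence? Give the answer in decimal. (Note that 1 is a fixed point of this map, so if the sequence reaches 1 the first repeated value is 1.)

4493 → 4² + 4² + 9² + 3² = 122
122 → 1² + 2² + 2² = 9
9 → 9² = 81
81 → 8² + 1² = 65
65 → 6² + 5² = 61
61 → 6² + 1² = 37
37 → 3² + 7² = 58
58 → 5² + 8² = 89
89 → 8² + 9² = 145
145 → 1² + 4² + 5² = 42
42 → 4² + 2² = 20
20 → 2² + 0² = 4
4 → 4² = 16
16 → 1² + 6² = 37  — 37 already appeared earlier.

37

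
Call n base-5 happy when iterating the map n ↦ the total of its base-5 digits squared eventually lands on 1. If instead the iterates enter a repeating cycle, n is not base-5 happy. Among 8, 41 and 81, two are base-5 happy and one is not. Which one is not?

8

8: 8 → 10 → 4 → 16 → 10  — repeats 10 (not base-5 happy)
41: 41 → 11 → 5 → 1  — reaches 1 (base-5 happy)
81: 81 → 11 → 5 → 1  — reaches 1 (base-5 happy)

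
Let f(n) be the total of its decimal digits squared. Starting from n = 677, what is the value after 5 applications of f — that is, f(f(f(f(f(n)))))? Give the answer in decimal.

677 → 6² + 7² + 7² = 134
134 → 1² + 3² + 4² = 26
26 → 2² + 6² = 40
40 → 4² + 0² = 16
16 → 1² + 6² = 37

37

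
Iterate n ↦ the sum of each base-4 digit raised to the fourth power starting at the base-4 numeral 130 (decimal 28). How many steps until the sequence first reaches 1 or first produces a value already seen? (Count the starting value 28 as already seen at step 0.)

28 = (1,3,0)_4 → 1⁴ + 3⁴ + 0⁴ = 82
82 = (1,1,0,2)_4 → 1⁴ + 1⁴ + 0⁴ + 2⁴ = 18
18 = (1,0,2)_4 → 1⁴ + 0⁴ + 2⁴ = 17
17 = (1,0,1)_4 → 1⁴ + 0⁴ + 1⁴ = 2
2 = (2)_4 → 2⁴ = 16
16 = (1,0,0)_4 → 1⁴ + 0⁴ + 0⁴ = 1  — reached 1.
That took 6 steps.

6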